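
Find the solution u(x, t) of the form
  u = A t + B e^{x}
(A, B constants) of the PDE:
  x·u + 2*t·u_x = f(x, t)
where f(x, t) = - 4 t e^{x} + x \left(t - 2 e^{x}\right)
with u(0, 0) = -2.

Substitute the ansatz u = A t + B e^{x} into the left-hand side.
Derivatives of the ansatz:
  u_x = B e^{x}
Term by term:
  x·u = A t x + B x e^{x}
  2*t·u_x = 2 B t e^{x}
So the left-hand side equals
  A t x + 2 B t e^{x} + B x e^{x}
This must equal f(x, t) identically; expanded, f = t x - 4 t e^{x} - 2 x e^{x}.
Matching coefficients of the independent functions:
  [t x]:  A = 1
  [t e^{x}]:  2 B = -4
  [x e^{x}]:  B = -2
Solving: A = 1, B = -2.
Check against the point condition:
  u(0, 0) = -2  ⟹  B = -2  ✓
Hence u(x, t) = t - 2 e^{x}.

Answer: u(x, t) = t - 2 e^{x}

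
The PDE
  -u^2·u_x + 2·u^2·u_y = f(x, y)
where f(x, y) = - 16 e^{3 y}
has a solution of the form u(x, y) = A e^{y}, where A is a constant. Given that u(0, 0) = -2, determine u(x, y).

Answer: u(x, y) = - 2 e^{y}

Derivation:
Substitute the ansatz u = A e^{y} into the left-hand side.
Derivatives of the ansatz:
  u_x = 0
  u_y = A e^{y}
Term by term:
  -u^2·u_x = 0
  2·u^2·u_y = 2 A^{3} e^{3 y}
So the left-hand side equals
  2 A^{3} e^{3 y}
This must equal f(x, y) = - 16 e^{3 y} identically.
Matching coefficients of the independent functions:
  [e^{3 y}]:  2 A^{3} = -16
Solving: A = -2.
Check against the point condition:
  u(0, 0) = -2  ⟹  A = -2  ✓
Hence u(x, y) = - 2 e^{y}.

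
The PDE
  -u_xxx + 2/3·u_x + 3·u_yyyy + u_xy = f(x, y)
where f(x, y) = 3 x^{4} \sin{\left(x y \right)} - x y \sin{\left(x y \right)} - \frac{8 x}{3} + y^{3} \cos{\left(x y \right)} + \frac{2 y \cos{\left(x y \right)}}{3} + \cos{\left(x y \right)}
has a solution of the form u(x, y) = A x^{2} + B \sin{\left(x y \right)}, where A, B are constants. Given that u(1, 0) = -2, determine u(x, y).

Substitute the ansatz u = A x^{2} + B \sin{\left(x y \right)} into the left-hand side.
Derivatives of the ansatz:
  u_xxx = - B y^{3} \cos{\left(x y \right)}
  u_x = 2 A x + B y \cos{\left(x y \right)}
  u_yyyy = B x^{4} \sin{\left(x y \right)}
  u_xy = - B x y \sin{\left(x y \right)} + B \cos{\left(x y \right)}
Term by term:
  -u_xxx = B y^{3} \cos{\left(x y \right)}
  2/3·u_x = \frac{4 A x}{3} + \frac{2 B y \cos{\left(x y \right)}}{3}
  3·u_yyyy = 3 B x^{4} \sin{\left(x y \right)}
  u_xy = - B x y \sin{\left(x y \right)} + B \cos{\left(x y \right)}
So the left-hand side equals
  \frac{4 A x}{3} + 3 B x^{4} \sin{\left(x y \right)} - B x y \sin{\left(x y \right)} + B y^{3} \cos{\left(x y \right)} + \frac{2 B y \cos{\left(x y \right)}}{3} + B \cos{\left(x y \right)}
This must equal f(x, y) = 3 x^{4} \sin{\left(x y \right)} - x y \sin{\left(x y \right)} - \frac{8 x}{3} + y^{3} \cos{\left(x y \right)} + \frac{2 y \cos{\left(x y \right)}}{3} + \cos{\left(x y \right)} identically.
Matching coefficients of the independent functions:
  [x]:  \frac{4 A}{3} = - \frac{8}{3}
  [x^{4} \sin{\left(x y \right)}]:  3 B = 3
  [y \cos{\left(x y \right)}]:  \frac{2 B}{3} = \frac{2}{3}
  [y^{3} \cos{\left(x y \right)}, \cos{\left(x y \right)}]:  B = 1
  [x y \sin{\left(x y \right)}]:  - B = -1
Solving: A = -2, B = 1.
Check against the point condition:
  u(1, 0) = -2  ⟹  A = -2  ✓
Hence u(x, y) = - 2 x^{2} + \sin{\left(x y \right)}.

Answer: u(x, y) = - 2 x^{2} + \sin{\left(x y \right)}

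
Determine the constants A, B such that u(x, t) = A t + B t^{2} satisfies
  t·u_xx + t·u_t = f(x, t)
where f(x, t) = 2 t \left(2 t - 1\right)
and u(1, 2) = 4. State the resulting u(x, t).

Substitute the ansatz u = A t + B t^{2} into the left-hand side.
Derivatives of the ansatz:
  u_xx = 0
  u_t = A + 2 B t
Term by term:
  t·u_xx = 0
  t·u_t = A t + 2 B t^{2}
So the left-hand side equals
  A t + 2 B t^{2}
This must equal f(x, t) identically; expanded, f = 4 t^{2} - 2 t.
Matching coefficients of the independent functions:
  [t]:  A = -2
  [t^{2}]:  2 B = 4
Solving: A = -2, B = 2.
Check against the point condition:
  u(1, 2) = 4  ⟹  2 A + 4 B = 4  ✓
Hence u(x, t) = 2 t^{2} - 2 t.

Answer: u(x, t) = 2 t^{2} - 2 t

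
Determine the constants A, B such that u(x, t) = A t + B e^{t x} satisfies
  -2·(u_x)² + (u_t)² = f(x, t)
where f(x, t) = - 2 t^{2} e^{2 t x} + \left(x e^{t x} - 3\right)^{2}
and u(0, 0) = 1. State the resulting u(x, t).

Answer: u(x, t) = - 3 t + e^{t x}

Derivation:
Substitute the ansatz u = A t + B e^{t x} into the left-hand side.
Derivatives of the ansatz:
  u_x = B t e^{t x}
  u_t = A + B x e^{t x}
Term by term:
  -2·(u_x)² = - 2 B^{2} t^{2} e^{2 t x}
  (u_t)² = A^{2} + 2 A B x e^{t x} + B^{2} x^{2} e^{2 t x}
So the left-hand side equals
  A^{2} + 2 A B x e^{t x} - 2 B^{2} t^{2} e^{2 t x} + B^{2} x^{2} e^{2 t x}
This must equal f(x, t) identically; expanded, f = - 2 t^{2} e^{2 t x} + x^{2} e^{2 t x} - 6 x e^{t x} + 9.
Matching coefficients of the independent functions:
  [constant term]:  A^{2} = 9
  [t^{2} e^{2 t x}]:  - 2 B^{2} = -2
  [x e^{t x}]:  2 A B = -6
  [x^{2} e^{2 t x}]:  B^{2} = 1
These equations allow (A, B) = (-3, 1) or (3, -1).
Impose the point condition(s):
  u(0, 0) = 1  ⟹  B = 1
Only A = -3, B = 1 satisfies everything.
Hence u(x, t) = - 3 t + e^{t x}.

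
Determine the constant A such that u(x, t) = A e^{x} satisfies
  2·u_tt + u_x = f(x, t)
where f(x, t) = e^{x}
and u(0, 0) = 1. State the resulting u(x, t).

Substitute the ansatz u = A e^{x} into the left-hand side.
Derivatives of the ansatz:
  u_tt = 0
  u_x = A e^{x}
Term by term:
  2·u_tt = 0
  u_x = A e^{x}
So the left-hand side equals
  A e^{x}
This must equal f(x, t) = e^{x} identically.
Matching coefficients of the independent functions:
  [e^{x}]:  A = 1
Solving: A = 1.
Check against the point condition:
  u(0, 0) = 1  ⟹  A = 1  ✓
Hence u(x, t) = e^{x}.

Answer: u(x, t) = e^{x}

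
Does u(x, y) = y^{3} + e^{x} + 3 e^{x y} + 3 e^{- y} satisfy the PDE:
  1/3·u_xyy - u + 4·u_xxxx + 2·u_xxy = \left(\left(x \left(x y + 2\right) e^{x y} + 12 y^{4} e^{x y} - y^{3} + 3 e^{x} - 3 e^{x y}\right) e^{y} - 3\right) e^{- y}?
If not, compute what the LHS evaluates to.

Answer: No, the LHS evaluates to \left(\left(x \left(x y + 2\right) e^{x y} + 12 y^{4} e^{x y} - y^{3} + 6 y \left(x y + 2\right) e^{x y} + 3 e^{x} - 3 e^{x y}\right) e^{y} - 3\right) e^{- y}

Derivation:
Evaluate each term of the left-hand side for u = y^{3} + e^{x} + 3 e^{x y} + 3 e^{- y}.
Derivatives:
  u_xyy = 3 x^{2} y e^{x y} + 6 x e^{x y}
  u_xxxx = 3 y^{4} e^{x y} + e^{x}
  u_xxy = 3 x y^{2} e^{x y} + 6 y e^{x y}
Terms:
  1/3·u_xyy = x \left(x y + 2\right) e^{x y}
  -u = - y^{3} - e^{x} - 3 e^{x y} - 3 e^{- y}
  4·u_xxxx = 12 y^{4} e^{x y} + 4 e^{x}
  2·u_xxy = 6 y \left(x y + 2\right) e^{x y}
Sum: LHS = \left(\left(x \left(x y + 2\right) e^{x y} + 12 y^{4} e^{x y} - y^{3} + 6 y \left(x y + 2\right) e^{x y} + 3 e^{x} - 3 e^{x y}\right) e^{y} - 3\right) e^{- y}
Given right-hand side: \left(\left(x \left(x y + 2\right) e^{x y} + 12 y^{4} e^{x y} - y^{3} + 3 e^{x} - 3 e^{x y}\right) e^{y} - 3\right) e^{- y}. Difference LHS − RHS = 6 y \left(x y + 2\right) e^{x y} ≠ 0, so u is not a solution.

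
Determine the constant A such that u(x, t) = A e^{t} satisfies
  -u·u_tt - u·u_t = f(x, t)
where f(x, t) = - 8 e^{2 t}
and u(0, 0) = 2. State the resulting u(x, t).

Substitute the ansatz u = A e^{t} into the left-hand side.
Derivatives of the ansatz:
  u_tt = A e^{t}
  u_t = A e^{t}
Term by term:
  -u·u_tt = - A^{2} e^{2 t}
  -u·u_t = - A^{2} e^{2 t}
So the left-hand side equals
  - 2 A^{2} e^{2 t}
This must equal f(x, t) = - 8 e^{2 t} identically.
Matching coefficients of the independent functions:
  [e^{2 t}]:  - 2 A^{2} = -8
These equations allow (A) = (-2) or (2).
Impose the point condition(s):
  u(0, 0) = 2  ⟹  A = 2
Only A = 2 satisfies everything.
Hence u(x, t) = 2 e^{t}.

Answer: u(x, t) = 2 e^{t}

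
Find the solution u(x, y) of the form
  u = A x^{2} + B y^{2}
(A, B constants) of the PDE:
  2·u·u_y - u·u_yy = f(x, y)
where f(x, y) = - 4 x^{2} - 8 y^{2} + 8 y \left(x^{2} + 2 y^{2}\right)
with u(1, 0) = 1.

Substitute the ansatz u = A x^{2} + B y^{2} into the left-hand side.
Derivatives of the ansatz:
  u_y = 2 B y
  u_yy = 2 B
Term by term:
  2·u·u_y = 4 A B x^{2} y + 4 B^{2} y^{3}
  -u·u_yy = - 2 A B x^{2} - 2 B^{2} y^{2}
So the left-hand side equals
  4 A B x^{2} y - 2 A B x^{2} + 4 B^{2} y^{3} - 2 B^{2} y^{2}
This must equal f(x, y) identically; expanded, f = 8 x^{2} y - 4 x^{2} + 16 y^{3} - 8 y^{2}.
Matching coefficients of the independent functions:
  [x^{2}]:  - 2 A B = -4
  [y^{2}]:  - 2 B^{2} = -8
  [y^{3}]:  4 B^{2} = 16
  [x^{2} y]:  4 A B = 8
These equations allow (A, B) = (-1, -2) or (1, 2).
Impose the point condition(s):
  u(1, 0) = 1  ⟹  A = 1
Only A = 1, B = 2 satisfies everything.
Hence u(x, y) = x^{2} + 2 y^{2}.

Answer: u(x, y) = x^{2} + 2 y^{2}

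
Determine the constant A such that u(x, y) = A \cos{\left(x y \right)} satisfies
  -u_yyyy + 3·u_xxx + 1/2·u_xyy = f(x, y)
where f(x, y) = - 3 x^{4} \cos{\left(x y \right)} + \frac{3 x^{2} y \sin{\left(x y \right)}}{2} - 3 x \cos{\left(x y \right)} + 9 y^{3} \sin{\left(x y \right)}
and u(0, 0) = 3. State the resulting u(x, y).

Substitute the ansatz u = A \cos{\left(x y \right)} into the left-hand side.
Derivatives of the ansatz:
  u_yyyy = A x^{4} \cos{\left(x y \right)}
  u_xxx = A y^{3} \sin{\left(x y \right)}
  u_xyy = A x^{2} y \sin{\left(x y \right)} - 2 A x \cos{\left(x y \right)}
Term by term:
  -u_yyyy = - A x^{4} \cos{\left(x y \right)}
  3·u_xxx = 3 A y^{3} \sin{\left(x y \right)}
  1/2·u_xyy = \frac{A x^{2} y \sin{\left(x y \right)}}{2} - A x \cos{\left(x y \right)}
So the left-hand side equals
  - A x^{4} \cos{\left(x y \right)} + \frac{A x^{2} y \sin{\left(x y \right)}}{2} - A x \cos{\left(x y \right)} + 3 A y^{3} \sin{\left(x y \right)}
This must equal f(x, y) = - 3 x^{4} \cos{\left(x y \right)} + \frac{3 x^{2} y \sin{\left(x y \right)}}{2} - 3 x \cos{\left(x y \right)} + 9 y^{3} \sin{\left(x y \right)} identically.
Matching coefficients of the independent functions:
  [x \cos{\left(x y \right)}, x^{4} \cos{\left(x y \right)}]:  - A = -3
  [y^{3} \sin{\left(x y \right)}]:  3 A = 9
  [x^{2} y \sin{\left(x y \right)}]:  \frac{A}{2} = \frac{3}{2}
Solving: A = 3.
Check against the point condition:
  u(0, 0) = 3  ⟹  A = 3  ✓
Hence u(x, y) = 3 \cos{\left(x y \right)}.

Answer: u(x, y) = 3 \cos{\left(x y \right)}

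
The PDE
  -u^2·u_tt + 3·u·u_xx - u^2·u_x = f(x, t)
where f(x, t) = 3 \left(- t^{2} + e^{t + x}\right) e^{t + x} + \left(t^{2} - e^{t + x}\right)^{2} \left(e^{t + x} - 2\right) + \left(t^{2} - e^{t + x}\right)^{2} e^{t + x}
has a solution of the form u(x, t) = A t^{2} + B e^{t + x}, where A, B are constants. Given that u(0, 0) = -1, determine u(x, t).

Substitute the ansatz u = A t^{2} + B e^{t + x} into the left-hand side.
Derivatives of the ansatz:
  u_tt = 2 A + B e^{t} e^{x}
  u_xx = B e^{t} e^{x}
  u_x = B e^{t} e^{x}
Term by term:
  -u^2·u_tt = - 2 A^{3} t^{4} - A^{2} B t^{4} e^{t} e^{x} - 4 A^{2} B t^{2} e^{t} e^{x} - 2 A B^{2} t^{2} e^{2 t} e^{2 x} - 2 A B^{2} e^{2 t} e^{2 x} - B^{3} e^{3 t} e^{3 x}
  3·u·u_xx = 3 A B t^{2} e^{t} e^{x} + 3 B^{2} e^{2 t} e^{2 x}
  -u^2·u_x = - A^{2} B t^{4} e^{t} e^{x} - 2 A B^{2} t^{2} e^{2 t} e^{2 x} - B^{3} e^{3 t} e^{3 x}
So the left-hand side equals
  - 2 A^{3} t^{4} - 2 A^{2} B t^{4} e^{t} e^{x} - 4 A^{2} B t^{2} e^{t} e^{x} - 4 A B^{2} t^{2} e^{2 t} e^{2 x} - 2 A B^{2} e^{2 t} e^{2 x} + 3 A B t^{2} e^{t} e^{x} - 2 B^{3} e^{3 t} e^{3 x} + 3 B^{2} e^{2 t} e^{2 x}
This must equal f(x, t) identically; expanded, f = 2 t^{4} e^{t} e^{x} - 2 t^{4} - 4 t^{2} e^{2 t} e^{2 x} + t^{2} e^{t} e^{x} + 2 e^{3 t} e^{3 x} + e^{2 t} e^{2 x}.
Matching coefficients of the independent functions:
  [t^{4}]:  - 2 A^{3} = -2
  [e^{2 t} e^{2 x}]:  - 2 A B^{2} + 3 B^{2} = 1
  [e^{3 t} e^{3 x}]:  - 2 B^{3} = 2
  [t^{2} e^{t} e^{x}]:  - 4 A^{2} B + 3 A B = 1
  [t^{2} e^{2 t} e^{2 x}]:  - 4 A B^{2} = -4
  [t^{4} e^{t} e^{x}]:  - 2 A^{2} B = 2
Solving: A = 1, B = -1.
Check against the point condition:
  u(0, 0) = -1  ⟹  B = -1  ✓
Hence u(x, t) = t^{2} - e^{t + x}.

Answer: u(x, t) = t^{2} - e^{t + x}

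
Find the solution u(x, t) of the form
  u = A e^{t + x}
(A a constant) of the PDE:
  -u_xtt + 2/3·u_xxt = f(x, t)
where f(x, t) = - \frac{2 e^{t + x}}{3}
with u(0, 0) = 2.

Answer: u(x, t) = 2 e^{t + x}

Derivation:
Substitute the ansatz u = A e^{t + x} into the left-hand side.
Derivatives of the ansatz:
  u_xtt = A e^{t} e^{x}
  u_xxt = A e^{t} e^{x}
Term by term:
  -u_xtt = - A e^{t} e^{x}
  2/3·u_xxt = \frac{2 A e^{t} e^{x}}{3}
So the left-hand side equals
  - \frac{A e^{t} e^{x}}{3}
This must equal f(x, t) identically; expanded, f = - \frac{2 e^{t} e^{x}}{3}.
Matching coefficients of the independent functions:
  [e^{t} e^{x}]:  - \frac{A}{3} = - \frac{2}{3}
Solving: A = 2.
Check against the point condition:
  u(0, 0) = 2  ⟹  A = 2  ✓
Hence u(x, t) = 2 e^{t + x}.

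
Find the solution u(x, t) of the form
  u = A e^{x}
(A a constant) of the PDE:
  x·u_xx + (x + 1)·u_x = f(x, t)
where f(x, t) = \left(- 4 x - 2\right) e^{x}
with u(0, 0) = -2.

Answer: u(x, t) = - 2 e^{x}

Derivation:
Substitute the ansatz u = A e^{x} into the left-hand side.
Derivatives of the ansatz:
  u_xx = A e^{x}
  u_x = A e^{x}
Term by term:
  x·u_xx = A x e^{x}
  (x + 1)·u_x = A x e^{x} + A e^{x}
So the left-hand side equals
  2 A x e^{x} + A e^{x}
This must equal f(x, t) identically; expanded, f = - 4 x e^{x} - 2 e^{x}.
Matching coefficients of the independent functions:
  [x e^{x}]:  2 A = -4
  [e^{x}]:  A = -2
Solving: A = -2.
Check against the point condition:
  u(0, 0) = -2  ⟹  A = -2  ✓
Hence u(x, t) = - 2 e^{x}.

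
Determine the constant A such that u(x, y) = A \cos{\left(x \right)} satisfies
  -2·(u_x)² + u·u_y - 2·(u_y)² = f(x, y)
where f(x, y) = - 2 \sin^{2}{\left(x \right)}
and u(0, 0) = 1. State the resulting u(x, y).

Answer: u(x, y) = \cos{\left(x \right)}

Derivation:
Substitute the ansatz u = A \cos{\left(x \right)} into the left-hand side.
Derivatives of the ansatz:
  u_x = - A \sin{\left(x \right)}
  u_y = 0
Term by term:
  -2·(u_x)² = - 2 A^{2} \sin^{2}{\left(x \right)}
  u·u_y = 0
  -2·(u_y)² = 0
So the left-hand side equals
  - 2 A^{2} \sin^{2}{\left(x \right)}
This must equal f(x, y) = - 2 \sin^{2}{\left(x \right)} identically.
Matching coefficients of the independent functions:
  [\sin^{2}{\left(x \right)}]:  - 2 A^{2} = -2
These equations allow (A) = (-1) or (1).
Impose the point condition(s):
  u(0, 0) = 1  ⟹  A = 1
Only A = 1 satisfies everything.
Hence u(x, y) = \cos{\left(x \right)}.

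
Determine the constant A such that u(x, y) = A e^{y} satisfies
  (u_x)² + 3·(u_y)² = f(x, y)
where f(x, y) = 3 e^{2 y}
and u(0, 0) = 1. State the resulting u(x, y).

Answer: u(x, y) = e^{y}

Derivation:
Substitute the ansatz u = A e^{y} into the left-hand side.
Derivatives of the ansatz:
  u_x = 0
  u_y = A e^{y}
Term by term:
  (u_x)² = 0
  3·(u_y)² = 3 A^{2} e^{2 y}
So the left-hand side equals
  3 A^{2} e^{2 y}
This must equal f(x, y) = 3 e^{2 y} identically.
Matching coefficients of the independent functions:
  [e^{2 y}]:  3 A^{2} = 3
These equations allow (A) = (-1) or (1).
Impose the point condition(s):
  u(0, 0) = 1  ⟹  A = 1
Only A = 1 satisfies everything.
Hence u(x, y) = e^{y}.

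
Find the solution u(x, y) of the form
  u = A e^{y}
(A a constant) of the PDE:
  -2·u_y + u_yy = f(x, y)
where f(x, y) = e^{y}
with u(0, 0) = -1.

Answer: u(x, y) = - e^{y}

Derivation:
Substitute the ansatz u = A e^{y} into the left-hand side.
Derivatives of the ansatz:
  u_y = A e^{y}
  u_yy = A e^{y}
Term by term:
  -2·u_y = - 2 A e^{y}
  u_yy = A e^{y}
So the left-hand side equals
  - A e^{y}
This must equal f(x, y) = e^{y} identically.
Matching coefficients of the independent functions:
  [e^{y}]:  - A = 1
Solving: A = -1.
Check against the point condition:
  u(0, 0) = -1  ⟹  A = -1  ✓
Hence u(x, y) = - e^{y}.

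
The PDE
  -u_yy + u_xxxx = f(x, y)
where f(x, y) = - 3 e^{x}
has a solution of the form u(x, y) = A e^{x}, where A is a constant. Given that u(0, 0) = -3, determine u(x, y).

Substitute the ansatz u = A e^{x} into the left-hand side.
Derivatives of the ansatz:
  u_yy = 0
  u_xxxx = A e^{x}
Term by term:
  -u_yy = 0
  u_xxxx = A e^{x}
So the left-hand side equals
  A e^{x}
This must equal f(x, y) = - 3 e^{x} identically.
Matching coefficients of the independent functions:
  [e^{x}]:  A = -3
Solving: A = -3.
Check against the point condition:
  u(0, 0) = -3  ⟹  A = -3  ✓
Hence u(x, y) = - 3 e^{x}.

Answer: u(x, y) = - 3 e^{x}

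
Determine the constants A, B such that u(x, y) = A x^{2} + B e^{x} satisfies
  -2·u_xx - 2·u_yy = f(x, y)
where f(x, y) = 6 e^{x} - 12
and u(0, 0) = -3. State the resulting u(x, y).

Substitute the ansatz u = A x^{2} + B e^{x} into the left-hand side.
Derivatives of the ansatz:
  u_xx = 2 A + B e^{x}
  u_yy = 0
Term by term:
  -2·u_xx = - 4 A - 2 B e^{x}
  -2·u_yy = 0
So the left-hand side equals
  - 4 A - 2 B e^{x}
This must equal f(x, y) = 6 e^{x} - 12 identically.
Matching coefficients of the independent functions:
  [constant term]:  - 4 A = -12
  [e^{x}]:  - 2 B = 6
Solving: A = 3, B = -3.
Check against the point condition:
  u(0, 0) = -3  ⟹  B = -3  ✓
Hence u(x, y) = 3 x^{2} - 3 e^{x}.

Answer: u(x, y) = 3 x^{2} - 3 e^{x}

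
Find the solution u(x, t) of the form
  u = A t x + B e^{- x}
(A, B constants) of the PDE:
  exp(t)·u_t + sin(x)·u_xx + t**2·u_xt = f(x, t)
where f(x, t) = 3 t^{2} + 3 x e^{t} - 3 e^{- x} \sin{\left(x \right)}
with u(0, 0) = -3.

Substitute the ansatz u = A t x + B e^{- x} into the left-hand side.
Derivatives of the ansatz:
  u_t = A x
  u_xx = B e^{- x}
  u_xt = A
Term by term:
  exp(t)·u_t = A x e^{t}
  sin(x)·u_xx = B e^{- x} \sin{\left(x \right)}
  t**2·u_xt = A t^{2}
So the left-hand side equals
  A t^{2} + A x e^{t} + B e^{- x} \sin{\left(x \right)}
This must equal f(x, t) = 3 t^{2} + 3 x e^{t} - 3 e^{- x} \sin{\left(x \right)} identically.
Matching coefficients of the independent functions:
  [t^{2}, x e^{t}]:  A = 3
  [e^{- x} \sin{\left(x \right)}]:  B = -3
Solving: A = 3, B = -3.
Check against the point condition:
  u(0, 0) = -3  ⟹  B = -3  ✓
Hence u(x, t) = 3 t x - 3 e^{- x}.

Answer: u(x, t) = 3 t x - 3 e^{- x}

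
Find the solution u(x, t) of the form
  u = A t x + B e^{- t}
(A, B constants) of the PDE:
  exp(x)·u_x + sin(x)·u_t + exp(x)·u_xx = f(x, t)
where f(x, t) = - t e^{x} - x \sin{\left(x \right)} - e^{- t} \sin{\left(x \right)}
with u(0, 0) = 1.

Substitute the ansatz u = A t x + B e^{- t} into the left-hand side.
Derivatives of the ansatz:
  u_x = A t
  u_t = A x - B e^{- t}
  u_xx = 0
Term by term:
  exp(x)·u_x = A t e^{x}
  sin(x)·u_t = A x \sin{\left(x \right)} - B e^{- t} \sin{\left(x \right)}
  exp(x)·u_xx = 0
So the left-hand side equals
  A t e^{x} + A x \sin{\left(x \right)} - B e^{- t} \sin{\left(x \right)}
This must equal f(x, t) = - t e^{x} - x \sin{\left(x \right)} - e^{- t} \sin{\left(x \right)} identically.
Matching coefficients of the independent functions:
  [t e^{x}, x \sin{\left(x \right)}]:  A = -1
  [e^{- t} \sin{\left(x \right)}]:  - B = -1
Solving: A = -1, B = 1.
Check against the point condition:
  u(0, 0) = 1  ⟹  B = 1  ✓
Hence u(x, t) = - t x + e^{- t}.

Answer: u(x, t) = - t x + e^{- t}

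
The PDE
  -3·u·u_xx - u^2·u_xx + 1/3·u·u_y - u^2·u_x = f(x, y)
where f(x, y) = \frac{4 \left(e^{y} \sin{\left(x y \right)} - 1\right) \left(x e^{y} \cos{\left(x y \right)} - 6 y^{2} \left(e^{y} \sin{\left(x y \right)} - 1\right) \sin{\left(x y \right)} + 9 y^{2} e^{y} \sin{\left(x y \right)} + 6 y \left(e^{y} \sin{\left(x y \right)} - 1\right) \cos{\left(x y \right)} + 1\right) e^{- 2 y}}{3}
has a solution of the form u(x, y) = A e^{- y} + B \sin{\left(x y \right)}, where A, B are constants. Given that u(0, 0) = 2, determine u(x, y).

Substitute the ansatz u = A e^{- y} + B \sin{\left(x y \right)} into the left-hand side.
Derivatives of the ansatz:
  u_xx = - B y^{2} \sin{\left(x y \right)}
  u_y = - A e^{- y} + B x \cos{\left(x y \right)}
  u_x = B y \cos{\left(x y \right)}
Term by term:
  -3·u·u_xx = 3 A B y^{2} e^{- y} \sin{\left(x y \right)} + 3 B^{2} y^{2} \sin^{2}{\left(x y \right)}
  -u^2·u_xx = A^{2} B y^{2} e^{- 2 y} \sin{\left(x y \right)} + 2 A B^{2} y^{2} e^{- y} \sin^{2}{\left(x y \right)} + B^{3} y^{2} \sin^{3}{\left(x y \right)}
  1/3·u·u_y = - \frac{A^{2} e^{- 2 y}}{3} + \frac{A B x e^{- y} \cos{\left(x y \right)}}{3} - \frac{A B e^{- y} \sin{\left(x y \right)}}{3} + \frac{B^{2} x \sin{\left(x y \right)} \cos{\left(x y \right)}}{3}
  -u^2·u_x = - A^{2} B y e^{- 2 y} \cos{\left(x y \right)} - 2 A B^{2} y e^{- y} \sin{\left(x y \right)} \cos{\left(x y \right)} - B^{3} y \sin^{2}{\left(x y \right)} \cos{\left(x y \right)}
So the left-hand side equals
  A^{2} B y^{2} e^{- 2 y} \sin{\left(x y \right)} - A^{2} B y e^{- 2 y} \cos{\left(x y \right)} - \frac{A^{2} e^{- 2 y}}{3} + 2 A B^{2} y^{2} e^{- y} \sin^{2}{\left(x y \right)} - 2 A B^{2} y e^{- y} \sin{\left(x y \right)} \cos{\left(x y \right)} + \frac{A B x e^{- y} \cos{\left(x y \right)}}{3} + 3 A B y^{2} e^{- y} \sin{\left(x y \right)} - \frac{A B e^{- y} \sin{\left(x y \right)}}{3} + B^{3} y^{2} \sin^{3}{\left(x y \right)} - B^{3} y \sin^{2}{\left(x y \right)} \cos{\left(x y \right)} + \frac{B^{2} x \sin{\left(x y \right)} \cos{\left(x y \right)}}{3} + 3 B^{2} y^{2} \sin^{2}{\left(x y \right)}
This must equal f(x, y) identically; expanded, f = \frac{4 x \sin{\left(x y \right)} \cos{\left(x y \right)}}{3} - \frac{4 x e^{- y} \cos{\left(x y \right)}}{3} - 8 y^{2} \sin^{3}{\left(x y \right)} + 12 y^{2} \sin^{2}{\left(x y \right)} + 16 y^{2} e^{- y} \sin^{2}{\left(x y \right)} - 12 y^{2} e^{- y} \sin{\left(x y \right)} - 8 y^{2} e^{- 2 y} \sin{\left(x y \right)} + 8 y \sin^{2}{\left(x y \right)} \cos{\left(x y \right)} - 16 y e^{- y} \sin{\left(x y \right)} \cos{\left(x y \right)} + 8 y e^{- 2 y} \cos{\left(x y \right)} + \frac{4 e^{- y} \sin{\left(x y \right)}}{3} - \frac{4 e^{- 2 y}}{3}.
Matching coefficients of the independent functions:
  [y^{2} \sin^{2}{\left(x y \right)}]:  3 B^{2} = 12
  [y^{2} \sin^{3}{\left(x y \right)}]:  B^{3} = -8
  [e^{- y} \sin{\left(x y \right)}]:  - \frac{A B}{3} = \frac{4}{3}
  [x e^{- y} \cos{\left(x y \right)}]:  \frac{A B}{3} = - \frac{4}{3}
  [x \sin{\left(x y \right)} \cos{\left(x y \right)}]:  \frac{B^{2}}{3} = \frac{4}{3}
  [y e^{- 2 y} \cos{\left(x y \right)}]:  - A^{2} B = 8
  [y \sin^{2}{\left(x y \right)} \cos{\left(x y \right)}]:  - B^{3} = 8
  [y^{2} e^{- 2 y} \sin{\left(x y \right)}]:  A^{2} B = -8
  [y^{2} e^{- y} \sin{\left(x y \right)}]:  3 A B = -12
  [y^{2} e^{- y} \sin^{2}{\left(x y \right)}]:  2 A B^{2} = 16
  [y e^{- y} \sin{\left(x y \right)} \cos{\left(x y \right)}]:  - 2 A B^{2} = -16
  [e^{- 2 y}]:  - \frac{A^{2}}{3} = - \frac{4}{3}
Solving: A = 2, B = -2.
Check against the point condition:
  u(0, 0) = 2  ⟹  A = 2  ✓
Hence u(x, y) = - 2 \sin{\left(x y \right)} + 2 e^{- y}.

Answer: u(x, y) = - 2 \sin{\left(x y \right)} + 2 e^{- y}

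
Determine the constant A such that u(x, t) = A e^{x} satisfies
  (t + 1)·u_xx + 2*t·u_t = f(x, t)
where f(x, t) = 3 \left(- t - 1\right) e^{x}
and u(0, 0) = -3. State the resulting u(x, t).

Substitute the ansatz u = A e^{x} into the left-hand side.
Derivatives of the ansatz:
  u_xx = A e^{x}
  u_t = 0
Term by term:
  (t + 1)·u_xx = A t e^{x} + A e^{x}
  2*t·u_t = 0
So the left-hand side equals
  A t e^{x} + A e^{x}
This must equal f(x, t) identically; expanded, f = - 3 t e^{x} - 3 e^{x}.
Matching coefficients of the independent functions:
  [t e^{x}, e^{x}]:  A = -3
Solving: A = -3.
Check against the point condition:
  u(0, 0) = -3  ⟹  A = -3  ✓
Hence u(x, t) = - 3 e^{x}.

Answer: u(x, t) = - 3 e^{x}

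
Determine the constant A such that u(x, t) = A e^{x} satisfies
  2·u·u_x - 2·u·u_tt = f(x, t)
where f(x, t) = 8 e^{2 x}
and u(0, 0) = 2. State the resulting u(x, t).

Substitute the ansatz u = A e^{x} into the left-hand side.
Derivatives of the ansatz:
  u_x = A e^{x}
  u_tt = 0
Term by term:
  2·u·u_x = 2 A^{2} e^{2 x}
  -2·u·u_tt = 0
So the left-hand side equals
  2 A^{2} e^{2 x}
This must equal f(x, t) = 8 e^{2 x} identically.
Matching coefficients of the independent functions:
  [e^{2 x}]:  2 A^{2} = 8
These equations allow (A) = (-2) or (2).
Impose the point condition(s):
  u(0, 0) = 2  ⟹  A = 2
Only A = 2 satisfies everything.
Hence u(x, t) = 2 e^{x}.

Answer: u(x, t) = 2 e^{x}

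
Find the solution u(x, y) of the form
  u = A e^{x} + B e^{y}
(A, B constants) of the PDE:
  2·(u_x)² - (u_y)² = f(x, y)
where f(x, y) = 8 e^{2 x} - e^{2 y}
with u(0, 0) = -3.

Substitute the ansatz u = A e^{x} + B e^{y} into the left-hand side.
Derivatives of the ansatz:
  u_x = A e^{x}
  u_y = B e^{y}
Term by term:
  2·(u_x)² = 2 A^{2} e^{2 x}
  -(u_y)² = - B^{2} e^{2 y}
So the left-hand side equals
  2 A^{2} e^{2 x} - B^{2} e^{2 y}
This must equal f(x, y) = 8 e^{2 x} - e^{2 y} identically.
Matching coefficients of the independent functions:
  [e^{2 x}]:  2 A^{2} = 8
  [e^{2 y}]:  - B^{2} = -1
These equations allow (A, B) = (-2, -1) or (-2, 1) or (2, -1) or (2, 1).
Impose the point condition(s):
  u(0, 0) = -3  ⟹  A + B = -3
Only A = -2, B = -1 satisfies everything.
Hence u(x, y) = - 2 e^{x} - e^{y}.

Answer: u(x, y) = - 2 e^{x} - e^{y}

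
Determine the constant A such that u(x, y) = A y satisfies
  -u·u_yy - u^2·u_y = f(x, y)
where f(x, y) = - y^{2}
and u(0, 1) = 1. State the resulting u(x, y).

Substitute the ansatz u = A y into the left-hand side.
Derivatives of the ansatz:
  u_yy = 0
  u_y = A
Term by term:
  -u·u_yy = 0
  -u^2·u_y = - A^{3} y^{2}
So the left-hand side equals
  - A^{3} y^{2}
This must equal f(x, y) = - y^{2} identically.
Matching coefficients of the independent functions:
  [y^{2}]:  - A^{3} = -1
Solving: A = 1.
Check against the point condition:
  u(0, 1) = 1  ⟹  A = 1  ✓
Hence u(x, y) = y.

Answer: u(x, y) = y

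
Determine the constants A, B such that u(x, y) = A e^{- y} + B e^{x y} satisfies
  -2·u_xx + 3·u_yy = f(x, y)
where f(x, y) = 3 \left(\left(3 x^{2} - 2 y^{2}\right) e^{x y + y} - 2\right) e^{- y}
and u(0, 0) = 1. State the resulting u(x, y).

Substitute the ansatz u = A e^{- y} + B e^{x y} into the left-hand side.
Derivatives of the ansatz:
  u_xx = B y^{2} e^{x y}
  u_yy = A e^{- y} + B x^{2} e^{x y}
Term by term:
  -2·u_xx = - 2 B y^{2} e^{x y}
  3·u_yy = 3 A e^{- y} + 3 B x^{2} e^{x y}
So the left-hand side equals
  3 A e^{- y} + 3 B x^{2} e^{x y} - 2 B y^{2} e^{x y}
This must equal f(x, y) identically; expanded, f = 9 x^{2} e^{x y} - 6 y^{2} e^{x y} - 6 e^{- y}.
Matching coefficients of the independent functions:
  [x^{2} e^{x y}]:  3 B = 9
  [y^{2} e^{x y}]:  - 2 B = -6
  [e^{- y}]:  3 A = -6
Solving: A = -2, B = 3.
Check against the point condition:
  u(0, 0) = 1  ⟹  A + B = 1  ✓
Hence u(x, y) = 3 e^{x y} - 2 e^{- y}.

Answer: u(x, y) = 3 e^{x y} - 2 e^{- y}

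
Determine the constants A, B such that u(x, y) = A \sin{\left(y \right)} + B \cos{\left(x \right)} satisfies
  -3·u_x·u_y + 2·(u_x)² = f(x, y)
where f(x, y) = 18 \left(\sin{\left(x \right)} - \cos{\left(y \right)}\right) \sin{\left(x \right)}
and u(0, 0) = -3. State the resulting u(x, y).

Substitute the ansatz u = A \sin{\left(y \right)} + B \cos{\left(x \right)} into the left-hand side.
Derivatives of the ansatz:
  u_x = - B \sin{\left(x \right)}
  u_y = A \cos{\left(y \right)}
Term by term:
  -3·u_x·u_y = 3 A B \sin{\left(x \right)} \cos{\left(y \right)}
  2·(u_x)² = 2 B^{2} \sin^{2}{\left(x \right)}
So the left-hand side equals
  3 A B \sin{\left(x \right)} \cos{\left(y \right)} + 2 B^{2} \sin^{2}{\left(x \right)}
This must equal f(x, y) identically; expanded, f = 18 \sin^{2}{\left(x \right)} - 18 \sin{\left(x \right)} \cos{\left(y \right)}.
Matching coefficients of the independent functions:
  [\sin{\left(x \right)} \cos{\left(y \right)}]:  3 A B = -18
  [\sin^{2}{\left(x \right)}]:  2 B^{2} = 18
These equations allow (A, B) = (-2, 3) or (2, -3).
Impose the point condition(s):
  u(0, 0) = -3  ⟹  B = -3
Only A = 2, B = -3 satisfies everything.
Hence u(x, y) = 2 \sin{\left(y \right)} - 3 \cos{\left(x \right)}.

Answer: u(x, y) = 2 \sin{\left(y \right)} - 3 \cos{\left(x \right)}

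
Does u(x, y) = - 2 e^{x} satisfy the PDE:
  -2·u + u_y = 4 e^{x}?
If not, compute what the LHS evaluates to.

Evaluate each term of the left-hand side for u = - 2 e^{x}.
Derivatives:
  u_y = 0
Terms:
  -2·u = 4 e^{x}
  u_y = 0
Sum: LHS = 4 e^{x}
This is exactly the given right-hand side, so u is a solution.

Answer: Yes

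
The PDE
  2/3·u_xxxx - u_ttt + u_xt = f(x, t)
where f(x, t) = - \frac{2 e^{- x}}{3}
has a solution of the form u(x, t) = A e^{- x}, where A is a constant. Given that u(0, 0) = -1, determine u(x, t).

Substitute the ansatz u = A e^{- x} into the left-hand side.
Derivatives of the ansatz:
  u_xxxx = A e^{- x}
  u_ttt = 0
  u_xt = 0
Term by term:
  2/3·u_xxxx = \frac{2 A e^{- x}}{3}
  -u_ttt = 0
  u_xt = 0
So the left-hand side equals
  \frac{2 A e^{- x}}{3}
This must equal f(x, t) = - \frac{2 e^{- x}}{3} identically.
Matching coefficients of the independent functions:
  [e^{- x}]:  \frac{2 A}{3} = - \frac{2}{3}
Solving: A = -1.
Check against the point condition:
  u(0, 0) = -1  ⟹  A = -1  ✓
Hence u(x, t) = - e^{- x}.

Answer: u(x, t) = - e^{- x}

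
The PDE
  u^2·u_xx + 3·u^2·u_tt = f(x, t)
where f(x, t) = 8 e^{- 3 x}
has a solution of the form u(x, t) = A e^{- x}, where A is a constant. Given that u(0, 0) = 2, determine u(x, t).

Substitute the ansatz u = A e^{- x} into the left-hand side.
Derivatives of the ansatz:
  u_xx = A e^{- x}
  u_tt = 0
Term by term:
  u^2·u_xx = A^{3} e^{- 3 x}
  3·u^2·u_tt = 0
So the left-hand side equals
  A^{3} e^{- 3 x}
This must equal f(x, t) = 8 e^{- 3 x} identically.
Matching coefficients of the independent functions:
  [e^{- 3 x}]:  A^{3} = 8
Solving: A = 2.
Check against the point condition:
  u(0, 0) = 2  ⟹  A = 2  ✓
Hence u(x, t) = 2 e^{- x}.

Answer: u(x, t) = 2 e^{- x}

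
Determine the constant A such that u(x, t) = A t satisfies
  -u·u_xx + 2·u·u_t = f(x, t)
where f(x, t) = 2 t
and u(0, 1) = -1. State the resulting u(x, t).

Substitute the ansatz u = A t into the left-hand side.
Derivatives of the ansatz:
  u_xx = 0
  u_t = A
Term by term:
  -u·u_xx = 0
  2·u·u_t = 2 A^{2} t
So the left-hand side equals
  2 A^{2} t
This must equal f(x, t) = 2 t identically.
Matching coefficients of the independent functions:
  [t]:  2 A^{2} = 2
These equations allow (A) = (-1) or (1).
Impose the point condition(s):
  u(0, 1) = -1  ⟹  A = -1
Only A = -1 satisfies everything.
Hence u(x, t) = - t.

Answer: u(x, t) = - t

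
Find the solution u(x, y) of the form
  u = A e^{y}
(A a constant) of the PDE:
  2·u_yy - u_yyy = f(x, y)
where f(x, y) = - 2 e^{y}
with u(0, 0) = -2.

Substitute the ansatz u = A e^{y} into the left-hand side.
Derivatives of the ansatz:
  u_yy = A e^{y}
  u_yyy = A e^{y}
Term by term:
  2·u_yy = 2 A e^{y}
  -u_yyy = - A e^{y}
So the left-hand side equals
  A e^{y}
This must equal f(x, y) = - 2 e^{y} identically.
Matching coefficients of the independent functions:
  [e^{y}]:  A = -2
Solving: A = -2.
Check against the point condition:
  u(0, 0) = -2  ⟹  A = -2  ✓
Hence u(x, y) = - 2 e^{y}.

Answer: u(x, y) = - 2 e^{y}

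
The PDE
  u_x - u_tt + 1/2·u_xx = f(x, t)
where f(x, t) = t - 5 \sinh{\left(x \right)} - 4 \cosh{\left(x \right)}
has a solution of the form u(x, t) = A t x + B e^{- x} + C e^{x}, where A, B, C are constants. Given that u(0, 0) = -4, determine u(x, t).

Substitute the ansatz u = A t x + B e^{- x} + C e^{x} into the left-hand side.
Derivatives of the ansatz:
  u_x = A t - B e^{- x} + C e^{x}
  u_tt = 0
  u_xx = B e^{- x} + C e^{x}
Term by term:
  u_x = A t - B e^{- x} + C e^{x}
  -u_tt = 0
  1/2·u_xx = \frac{B e^{- x}}{2} + \frac{C e^{x}}{2}
So the left-hand side equals
  A t - \frac{B e^{- x}}{2} + \frac{3 C e^{x}}{2}
This must equal f(x, t) identically; expanded, f = t - \frac{9 e^{x}}{2} + \frac{e^{- x}}{2}.
Matching coefficients of the independent functions:
  [t]:  A = 1
  [e^{- x}]:  - \frac{B}{2} = \frac{1}{2}
  [e^{x}]:  \frac{3 C}{2} = - \frac{9}{2}
Solving: A = 1, B = -1, C = -3.
Check against the point condition:
  u(0, 0) = -4  ⟹  B + C = -4  ✓
Hence u(x, t) = t x - 3 e^{x} - e^{- x}.

Answer: u(x, t) = t x - 3 e^{x} - e^{- x}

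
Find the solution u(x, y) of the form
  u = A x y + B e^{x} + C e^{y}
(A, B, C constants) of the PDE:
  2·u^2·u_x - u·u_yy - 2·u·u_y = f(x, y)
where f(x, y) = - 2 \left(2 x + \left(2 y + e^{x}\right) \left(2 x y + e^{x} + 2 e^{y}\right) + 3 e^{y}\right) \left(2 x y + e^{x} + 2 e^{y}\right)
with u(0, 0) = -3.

Substitute the ansatz u = A x y + B e^{x} + C e^{y} into the left-hand side.
Derivatives of the ansatz:
  u_x = A y + B e^{x}
  u_yy = C e^{y}
  u_y = A x + C e^{y}
Term by term:
  2·u^2·u_x = 2 A^{3} x^{2} y^{3} + 2 A^{2} B x^{2} y^{2} e^{x} + 4 A^{2} B x y^{2} e^{x} + 4 A^{2} C x y^{2} e^{y} + 4 A B^{2} x y e^{2 x} + 2 A B^{2} y e^{2 x} + 4 A B C x y e^{x} e^{y} + 4 A B C y e^{x} e^{y} + 2 A C^{2} y e^{2 y} + 2 B^{3} e^{3 x} + 4 B^{2} C e^{2 x} e^{y} + 2 B C^{2} e^{x} e^{2 y}
  -u·u_yy = - A C x y e^{y} - B C e^{x} e^{y} - C^{2} e^{2 y}
  -2·u·u_y = - 2 A^{2} x^{2} y - 2 A B x e^{x} - 2 A C x y e^{y} - 2 A C x e^{y} - 2 B C e^{x} e^{y} - 2 C^{2} e^{2 y}
So the left-hand side equals
  2 A^{3} x^{2} y^{3} + 2 A^{2} B x^{2} y^{2} e^{x} + 4 A^{2} B x y^{2} e^{x} + 4 A^{2} C x y^{2} e^{y} - 2 A^{2} x^{2} y + 4 A B^{2} x y e^{2 x} + 2 A B^{2} y e^{2 x} + 4 A B C x y e^{x} e^{y} + 4 A B C y e^{x} e^{y} - 2 A B x e^{x} + 2 A C^{2} y e^{2 y} - 3 A C x y e^{y} - 2 A C x e^{y} + 2 B^{3} e^{3 x} + 4 B^{2} C e^{2 x} e^{y} + 2 B C^{2} e^{x} e^{2 y} - 3 B C e^{x} e^{y} - 3 C^{2} e^{2 y}
This must equal f(x, y) identically; expanded, f = - 16 x^{2} y^{3} - 8 x^{2} y^{2} e^{x} - 8 x^{2} y - 16 x y^{2} e^{x} - 32 x y^{2} e^{y} - 8 x y e^{2 x} - 16 x y e^{x} e^{y} - 12 x y e^{y} - 4 x e^{x} - 8 x e^{y} - 4 y e^{2 x} - 16 y e^{x} e^{y} - 16 y e^{2 y} - 2 e^{3 x} - 8 e^{2 x} e^{y} - 8 e^{x} e^{2 y} - 6 e^{x} e^{y} - 12 e^{2 y}.
Matching coefficients of the independent functions:
(each divided by its leading coefficient; functions giving the same equation are listed together)
  [x e^{x}]:  A B - 2 = 0
  [x e^{y}, x y e^{y}]:  A C - 4 = 0
  [x^{2} y]:  A^{2} - 4 = 0
  [x^{2} y^{3}]:  A^{3} + 8 = 0
  [y e^{2 x}, x y e^{2 x}]:  A B^{2} + 2 = 0
  [y e^{2 y}]:  A C^{2} + 8 = 0
  [e^{x} e^{y}]:  B C - 2 = 0
  [e^{x} e^{2 y}]:  B C^{2} + 4 = 0
  [e^{2 x} e^{y}]:  B^{2} C + 2 = 0
  [x y^{2} e^{x}, x^{2} y^{2} e^{x}]:  A^{2} B + 4 = 0
  [x y^{2} e^{y}]:  A^{2} C + 8 = 0
  [y e^{x} e^{y}, x y e^{x} e^{y}]:  A B C + 4 = 0
  [e^{3 x}]:  B^{3} + 1 = 0
  [e^{2 y}]:  C^{2} - 4 = 0
Solving: A = -2, B = -1, C = -2.
Check against the point condition:
  u(0, 0) = -3  ⟹  B + C = -3  ✓
Hence u(x, y) = - 2 x y - e^{x} - 2 e^{y}.

Answer: u(x, y) = - 2 x y - e^{x} - 2 e^{y}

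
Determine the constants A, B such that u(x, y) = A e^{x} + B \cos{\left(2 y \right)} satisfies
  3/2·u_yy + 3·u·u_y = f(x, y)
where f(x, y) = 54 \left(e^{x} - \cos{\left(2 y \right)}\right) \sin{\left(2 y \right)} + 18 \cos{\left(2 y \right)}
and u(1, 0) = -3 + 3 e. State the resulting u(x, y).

Substitute the ansatz u = A e^{x} + B \cos{\left(2 y \right)} into the left-hand side.
Derivatives of the ansatz:
  u_yy = - 4 B \cos{\left(2 y \right)}
  u_y = - 2 B \sin{\left(2 y \right)}
Term by term:
  3/2·u_yy = - 6 B \cos{\left(2 y \right)}
  3·u·u_y = - 6 A B e^{x} \sin{\left(2 y \right)} - 6 B^{2} \sin{\left(2 y \right)} \cos{\left(2 y \right)}
So the left-hand side equals
  - 6 A B e^{x} \sin{\left(2 y \right)} - 6 B^{2} \sin{\left(2 y \right)} \cos{\left(2 y \right)} - 6 B \cos{\left(2 y \right)}
This must equal f(x, y) identically; expanded, f = 54 e^{x} \sin{\left(2 y \right)} - 54 \sin{\left(2 y \right)} \cos{\left(2 y \right)} + 18 \cos{\left(2 y \right)}.
Matching coefficients of the independent functions:
  [e^{x} \sin{\left(2 y \right)}]:  - 6 A B = 54
  [\sin{\left(2 y \right)} \cos{\left(2 y \right)}]:  - 6 B^{2} = -54
  [\cos{\left(2 y \right)}]:  - 6 B = 18
Solving: A = 3, B = -3.
Check against the point condition:
  u(1, 0) = -3 + 3 e  ⟹  e A + B = -3 + 3 e  ✓
Hence u(x, y) = 3 e^{x} - 3 \cos{\left(2 y \right)}.

Answer: u(x, y) = 3 e^{x} - 3 \cos{\left(2 y \right)}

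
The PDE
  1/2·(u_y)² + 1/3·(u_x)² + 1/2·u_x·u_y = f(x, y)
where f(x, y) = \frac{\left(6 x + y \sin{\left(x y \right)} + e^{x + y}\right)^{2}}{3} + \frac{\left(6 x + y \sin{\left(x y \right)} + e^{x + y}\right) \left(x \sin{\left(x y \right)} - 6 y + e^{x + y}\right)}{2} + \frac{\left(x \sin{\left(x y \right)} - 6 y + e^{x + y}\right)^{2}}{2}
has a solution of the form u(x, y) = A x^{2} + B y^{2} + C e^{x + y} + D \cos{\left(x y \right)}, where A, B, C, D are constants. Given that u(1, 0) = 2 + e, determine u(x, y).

Substitute the ansatz u = A x^{2} + B y^{2} + C e^{x + y} + D \cos{\left(x y \right)} into the left-hand side.
Derivatives of the ansatz:
  u_y = 2 B y + C e^{x} e^{y} - D x \sin{\left(x y \right)}
  u_x = 2 A x + C e^{x} e^{y} - D y \sin{\left(x y \right)}
Term by term:
  1/2·(u_y)² = 2 B^{2} y^{2} + 2 B C y e^{x} e^{y} - 2 B D x y \sin{\left(x y \right)} + \frac{C^{2} e^{2 x} e^{2 y}}{2} - C D x e^{x} e^{y} \sin{\left(x y \right)} + \frac{D^{2} x^{2} \sin^{2}{\left(x y \right)}}{2}
  1/3·(u_x)² = \frac{4 A^{2} x^{2}}{3} + \frac{4 A C x e^{x} e^{y}}{3} - \frac{4 A D x y \sin{\left(x y \right)}}{3} + \frac{C^{2} e^{2 x} e^{2 y}}{3} - \frac{2 C D y e^{x} e^{y} \sin{\left(x y \right)}}{3} + \frac{D^{2} y^{2} \sin^{2}{\left(x y \right)}}{3}
  1/2·u_x·u_y = 2 A B x y + A C x e^{x} e^{y} - A D x^{2} \sin{\left(x y \right)} + B C y e^{x} e^{y} - B D y^{2} \sin{\left(x y \right)} + \frac{C^{2} e^{2 x} e^{2 y}}{2} - \frac{C D x e^{x} e^{y} \sin{\left(x y \right)}}{2} - \frac{C D y e^{x} e^{y} \sin{\left(x y \right)}}{2} + \frac{D^{2} x y \sin^{2}{\left(x y \right)}}{2}
So the left-hand side equals
  \frac{4 A^{2} x^{2}}{3} + 2 A B x y + \frac{7 A C x e^{x} e^{y}}{3} - A D x^{2} \sin{\left(x y \right)} - \frac{4 A D x y \sin{\left(x y \right)}}{3} + 2 B^{2} y^{2} + 3 B C y e^{x} e^{y} - 2 B D x y \sin{\left(x y \right)} - B D y^{2} \sin{\left(x y \right)} + \frac{4 C^{2} e^{2 x} e^{2 y}}{3} - \frac{3 C D x e^{x} e^{y} \sin{\left(x y \right)}}{2} - \frac{7 C D y e^{x} e^{y} \sin{\left(x y \right)}}{6} + \frac{D^{2} x^{2} \sin^{2}{\left(x y \right)}}{2} + \frac{D^{2} x y \sin^{2}{\left(x y \right)}}{2} + \frac{D^{2} y^{2} \sin^{2}{\left(x y \right)}}{3}
This must equal f(x, y) identically; expanded, f = \frac{x^{2} \sin^{2}{\left(x y \right)}}{2} + 3 x^{2} \sin{\left(x y \right)} + 12 x^{2} + \frac{x y \sin^{2}{\left(x y \right)}}{2} - 2 x y \sin{\left(x y \right)} - 18 x y + \frac{3 x e^{x} e^{y} \sin{\left(x y \right)}}{2} + 7 x e^{x} e^{y} + \frac{y^{2} \sin^{2}{\left(x y \right)}}{3} - 3 y^{2} \sin{\left(x y \right)} + 18 y^{2} + \frac{7 y e^{x} e^{y} \sin{\left(x y \right)}}{6} - 9 y e^{x} e^{y} + \frac{4 e^{2 x} e^{2 y}}{3}.
Matching coefficients of the independent functions:
  [x^{2}]:  \frac{4 A^{2}}{3} = 12
  [y^{2}]:  2 B^{2} = 18
  [x y]:  2 A B = -18
  [x^{2} \sin{\left(x y \right)}]:  - A D = 3
  [x^{2} \sin^{2}{\left(x y \right)}, x y \sin^{2}{\left(x y \right)}]:  \frac{D^{2}}{2} = \frac{1}{2}
  [y^{2} \sin{\left(x y \right)}]:  - B D = -3
  [y^{2} \sin^{2}{\left(x y \right)}]:  \frac{D^{2}}{3} = \frac{1}{3}
  [e^{2 x} e^{2 y}]:  \frac{4 C^{2}}{3} = \frac{4}{3}
  [x y \sin{\left(x y \right)}]:  - \frac{4 A D}{3} - 2 B D = -2
  [x e^{x} e^{y}]:  \frac{7 A C}{3} = 7
  [y e^{x} e^{y}]:  3 B C = -9
  [x e^{x} e^{y} \sin{\left(x y \right)}]:  - \frac{3 C D}{2} = \frac{3}{2}
  [y e^{x} e^{y} \sin{\left(x y \right)}]:  - \frac{7 C D}{6} = \frac{7}{6}
These equations allow (A, B, C, D) = (-3, 3, -1, 1) or (3, -3, 1, -1).
Impose the point condition(s):
  u(1, 0) = 2 + e  ⟹  A + e C + D = 2 + e
Only A = 3, B = -3, C = 1, D = -1 satisfies everything.
Hence u(x, y) = 3 x^{2} - 3 y^{2} + e^{x + y} - \cos{\left(x y \right)}.

Answer: u(x, y) = 3 x^{2} - 3 y^{2} + e^{x + y} - \cos{\left(x y \right)}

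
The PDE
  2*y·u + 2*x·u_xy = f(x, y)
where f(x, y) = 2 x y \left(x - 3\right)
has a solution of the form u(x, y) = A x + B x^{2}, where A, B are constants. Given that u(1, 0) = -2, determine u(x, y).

Substitute the ansatz u = A x + B x^{2} into the left-hand side.
Derivatives of the ansatz:
  u_xy = 0
Term by term:
  2*y·u = 2 A x y + 2 B x^{2} y
  2*x·u_xy = 0
So the left-hand side equals
  2 A x y + 2 B x^{2} y
This must equal f(x, y) identically; expanded, f = 2 x^{2} y - 6 x y.
Matching coefficients of the independent functions:
  [x y]:  2 A = -6
  [x^{2} y]:  2 B = 2
Solving: A = -3, B = 1.
Check against the point condition:
  u(1, 0) = -2  ⟹  A + B = -2  ✓
Hence u(x, y) = x^{2} - 3 x.

Answer: u(x, y) = x^{2} - 3 x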